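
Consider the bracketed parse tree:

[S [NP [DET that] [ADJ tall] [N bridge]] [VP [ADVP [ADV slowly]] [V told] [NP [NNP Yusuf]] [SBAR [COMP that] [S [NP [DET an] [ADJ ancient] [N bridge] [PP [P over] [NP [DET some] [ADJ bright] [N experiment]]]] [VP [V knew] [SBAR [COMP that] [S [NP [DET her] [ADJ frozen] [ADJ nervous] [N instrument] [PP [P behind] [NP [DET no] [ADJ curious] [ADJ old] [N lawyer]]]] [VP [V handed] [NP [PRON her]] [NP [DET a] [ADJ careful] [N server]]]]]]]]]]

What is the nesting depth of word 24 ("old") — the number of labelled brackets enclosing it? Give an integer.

11

Path from the root down to the word: S → VP → SBAR → S → VP → SBAR → S → NP → PP → NP → ADJ. That is 11 enclosing brackets.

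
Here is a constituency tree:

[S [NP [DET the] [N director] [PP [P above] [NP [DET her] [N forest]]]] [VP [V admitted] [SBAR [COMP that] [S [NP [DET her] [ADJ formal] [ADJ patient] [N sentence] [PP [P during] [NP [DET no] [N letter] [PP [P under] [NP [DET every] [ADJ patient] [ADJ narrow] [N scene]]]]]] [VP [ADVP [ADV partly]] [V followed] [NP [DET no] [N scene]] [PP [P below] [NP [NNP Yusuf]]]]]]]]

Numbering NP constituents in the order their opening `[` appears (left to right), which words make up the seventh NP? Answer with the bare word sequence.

In left-to-right order the NP constituents are "the director above her forest"; "her forest"; "her formal patient sentence during no letter under every patient narrow scene"; "no letter under every patient narrow scene"; "every patient narrow scene"; "no scene"; "Yusuf". Number 7 is "Yusuf".

Yusuf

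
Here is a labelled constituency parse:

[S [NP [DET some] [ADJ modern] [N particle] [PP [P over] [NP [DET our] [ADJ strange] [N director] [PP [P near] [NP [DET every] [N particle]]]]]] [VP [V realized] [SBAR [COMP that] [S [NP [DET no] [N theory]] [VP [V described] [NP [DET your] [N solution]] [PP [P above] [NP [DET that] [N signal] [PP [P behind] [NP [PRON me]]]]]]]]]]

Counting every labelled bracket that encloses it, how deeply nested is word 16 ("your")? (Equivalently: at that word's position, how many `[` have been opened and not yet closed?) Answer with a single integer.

Path from the root down to the word: S → VP → SBAR → S → VP → NP → DET. That is 7 enclosing brackets.

7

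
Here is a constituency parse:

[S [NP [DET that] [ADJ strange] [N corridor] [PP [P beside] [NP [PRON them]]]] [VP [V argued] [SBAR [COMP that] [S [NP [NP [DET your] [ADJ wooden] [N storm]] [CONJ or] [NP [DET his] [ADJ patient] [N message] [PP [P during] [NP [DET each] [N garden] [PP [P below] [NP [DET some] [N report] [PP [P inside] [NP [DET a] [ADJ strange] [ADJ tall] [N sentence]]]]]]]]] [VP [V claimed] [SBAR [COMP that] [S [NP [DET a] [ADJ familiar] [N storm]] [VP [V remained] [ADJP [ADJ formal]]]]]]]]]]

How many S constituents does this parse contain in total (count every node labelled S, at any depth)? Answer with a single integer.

3

Scanning left to right, an opening `[S` appears at word positions 1, 8, 28 — 3 in total.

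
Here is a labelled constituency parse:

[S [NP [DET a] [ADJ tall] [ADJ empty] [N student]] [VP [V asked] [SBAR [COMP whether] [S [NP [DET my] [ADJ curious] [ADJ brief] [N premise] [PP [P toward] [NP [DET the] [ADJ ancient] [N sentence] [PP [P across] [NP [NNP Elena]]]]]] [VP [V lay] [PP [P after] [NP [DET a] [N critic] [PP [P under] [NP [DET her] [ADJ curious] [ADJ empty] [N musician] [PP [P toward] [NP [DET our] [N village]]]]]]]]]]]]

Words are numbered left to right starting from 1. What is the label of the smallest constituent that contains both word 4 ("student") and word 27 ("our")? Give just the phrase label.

Both words fall inside [S a tall empty student asked whether my curious brief premise toward the ancient sentence across Elena lay after a critic under her curious empty musician toward our village] (words 1–28), and no smaller constituent contains them both. Label: S.

S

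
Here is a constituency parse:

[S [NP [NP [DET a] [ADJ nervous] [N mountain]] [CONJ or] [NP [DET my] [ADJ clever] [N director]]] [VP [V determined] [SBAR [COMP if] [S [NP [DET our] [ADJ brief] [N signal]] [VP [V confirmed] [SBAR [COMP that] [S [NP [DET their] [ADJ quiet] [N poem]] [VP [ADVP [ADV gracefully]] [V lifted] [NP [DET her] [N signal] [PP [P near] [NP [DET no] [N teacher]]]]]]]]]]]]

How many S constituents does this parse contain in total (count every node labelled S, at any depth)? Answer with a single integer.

3

The S constituents are: [S a nervous mountain or my clever director determined if our brief signal confirmed that their quiet poem gracefully lifted her signal near no teacher]; [S our brief signal confirmed that their quiet poem gracefully lifted her signal near no teacher]; [S their quiet poem gracefully lifted her signal near no teacher]. Total: 3.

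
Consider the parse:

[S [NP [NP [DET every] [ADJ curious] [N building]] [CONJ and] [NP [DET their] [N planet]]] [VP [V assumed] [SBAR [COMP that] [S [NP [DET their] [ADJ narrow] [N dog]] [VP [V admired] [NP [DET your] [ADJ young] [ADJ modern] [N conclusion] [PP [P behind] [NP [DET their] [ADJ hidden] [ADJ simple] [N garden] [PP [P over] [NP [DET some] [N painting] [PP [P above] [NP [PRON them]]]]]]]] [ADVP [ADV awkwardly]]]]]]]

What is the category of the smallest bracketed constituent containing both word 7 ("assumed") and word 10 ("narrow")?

VP

Word 7 lies under S → VP → V; word 10 lies under S → VP → SBAR → S → NP → ADJ. The lowest shared node is the VP.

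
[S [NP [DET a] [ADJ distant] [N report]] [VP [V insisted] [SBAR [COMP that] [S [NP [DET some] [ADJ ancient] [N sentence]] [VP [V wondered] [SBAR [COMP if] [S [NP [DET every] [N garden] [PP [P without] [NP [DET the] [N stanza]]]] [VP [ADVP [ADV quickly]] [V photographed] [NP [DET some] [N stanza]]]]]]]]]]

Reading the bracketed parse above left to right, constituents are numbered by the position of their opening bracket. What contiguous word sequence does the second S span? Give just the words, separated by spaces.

some ancient sentence wondered if every garden without the stanza quickly photographed some stanza

In left-to-right order the S constituents are "a distant report insisted that some ancient sentence wondered if every garden without the stanza quickly photographed some stanza"; "some ancient sentence wondered if every garden without the stanza quickly photographed some stanza"; "every garden without the stanza quickly photographed some stanza". Number 2 is "some ancient sentence wondered if every garden without the stanza quickly photographed some stanza".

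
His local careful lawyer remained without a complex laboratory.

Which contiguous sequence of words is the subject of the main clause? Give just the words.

his local careful lawyer

The subject of the main clause is the NP immediately before the verb "remained": "his local careful lawyer".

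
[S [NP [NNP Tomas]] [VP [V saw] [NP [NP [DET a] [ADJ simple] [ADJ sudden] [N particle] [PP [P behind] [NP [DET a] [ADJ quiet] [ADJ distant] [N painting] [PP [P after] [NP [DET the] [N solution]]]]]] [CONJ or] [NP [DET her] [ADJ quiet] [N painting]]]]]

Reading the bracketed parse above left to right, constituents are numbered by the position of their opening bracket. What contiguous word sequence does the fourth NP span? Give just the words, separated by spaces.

The NP opening brackets appear, in order, over: "Tomas"; "a simple sudden particle behind a quiet distant painting after the solution or her quiet painting"; "a simple sudden particle behind a quiet distant painting after the solution"; "a quiet distant painting after the solution"; "the solution"; "her quiet painting". The fourth one spans "a quiet distant painting after the solution".

a quiet distant painting after the solution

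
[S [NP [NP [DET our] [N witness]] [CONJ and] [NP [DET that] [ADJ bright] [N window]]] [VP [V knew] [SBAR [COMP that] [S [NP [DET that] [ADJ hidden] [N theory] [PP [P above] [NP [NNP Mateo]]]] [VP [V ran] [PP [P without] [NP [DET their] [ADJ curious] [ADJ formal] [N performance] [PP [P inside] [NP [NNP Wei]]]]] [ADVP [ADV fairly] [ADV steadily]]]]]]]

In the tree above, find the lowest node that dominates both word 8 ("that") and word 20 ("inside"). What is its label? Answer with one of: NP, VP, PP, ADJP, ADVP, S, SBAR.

SBAR

Both words fall inside [SBAR that that hidden theory above Mateo ran without their curious formal performance inside Wei fairly steadily] (words 8–23), and no smaller constituent contains them both. Label: SBAR.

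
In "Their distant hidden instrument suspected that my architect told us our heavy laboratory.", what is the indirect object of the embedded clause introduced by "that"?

us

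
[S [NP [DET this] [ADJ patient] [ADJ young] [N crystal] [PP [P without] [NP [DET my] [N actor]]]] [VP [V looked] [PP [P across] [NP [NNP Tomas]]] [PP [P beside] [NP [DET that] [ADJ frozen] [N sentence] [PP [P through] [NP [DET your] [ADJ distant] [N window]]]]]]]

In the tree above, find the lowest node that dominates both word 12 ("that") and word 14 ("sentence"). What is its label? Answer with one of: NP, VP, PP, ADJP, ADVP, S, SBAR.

NP

Both words fall inside [NP that frozen sentence through your distant window] (words 12–18), and no smaller constituent contains them both. Label: NP.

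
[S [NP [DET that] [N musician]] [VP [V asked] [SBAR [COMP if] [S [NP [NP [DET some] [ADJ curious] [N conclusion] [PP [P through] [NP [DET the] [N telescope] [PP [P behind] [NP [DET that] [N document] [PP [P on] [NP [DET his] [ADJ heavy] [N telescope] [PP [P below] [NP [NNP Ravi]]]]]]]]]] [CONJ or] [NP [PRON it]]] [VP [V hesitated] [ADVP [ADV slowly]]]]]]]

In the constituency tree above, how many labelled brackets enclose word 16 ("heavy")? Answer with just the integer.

13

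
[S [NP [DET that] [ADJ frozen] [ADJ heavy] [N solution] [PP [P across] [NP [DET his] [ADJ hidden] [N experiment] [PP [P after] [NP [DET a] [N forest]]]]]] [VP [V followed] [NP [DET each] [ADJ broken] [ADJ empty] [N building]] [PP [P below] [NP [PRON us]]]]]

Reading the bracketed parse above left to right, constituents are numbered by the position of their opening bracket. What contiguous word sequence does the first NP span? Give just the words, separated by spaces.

The NP opening brackets appear, in order, over: "that frozen heavy solution across his hidden experiment after a forest"; "his hidden experiment after a forest"; "a forest"; "each broken empty building"; "us". The first one spans "that frozen heavy solution across his hidden experiment after a forest".

that frozen heavy solution across his hidden experiment after a forest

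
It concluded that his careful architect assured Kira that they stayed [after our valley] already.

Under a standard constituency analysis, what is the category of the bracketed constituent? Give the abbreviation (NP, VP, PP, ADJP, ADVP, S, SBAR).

PP

"after" is the head of the bracketed span, so the span is a prepositional phrase: PP.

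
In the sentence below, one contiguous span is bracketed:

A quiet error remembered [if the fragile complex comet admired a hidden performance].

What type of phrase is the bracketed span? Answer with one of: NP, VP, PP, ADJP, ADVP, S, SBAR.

SBAR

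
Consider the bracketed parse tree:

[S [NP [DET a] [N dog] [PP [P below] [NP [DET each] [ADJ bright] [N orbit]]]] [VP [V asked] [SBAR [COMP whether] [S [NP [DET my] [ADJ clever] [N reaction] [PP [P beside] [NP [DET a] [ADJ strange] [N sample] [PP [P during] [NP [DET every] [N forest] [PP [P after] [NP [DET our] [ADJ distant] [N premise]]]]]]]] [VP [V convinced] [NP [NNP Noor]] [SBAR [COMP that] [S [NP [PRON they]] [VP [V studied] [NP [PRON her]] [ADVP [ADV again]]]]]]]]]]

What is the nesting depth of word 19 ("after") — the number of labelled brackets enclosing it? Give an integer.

11

The word sits inside P, which is inside PP, inside NP, inside PP, inside NP, inside PP, inside NP, inside S, inside SBAR, inside VP, inside S — 11 brackets in all.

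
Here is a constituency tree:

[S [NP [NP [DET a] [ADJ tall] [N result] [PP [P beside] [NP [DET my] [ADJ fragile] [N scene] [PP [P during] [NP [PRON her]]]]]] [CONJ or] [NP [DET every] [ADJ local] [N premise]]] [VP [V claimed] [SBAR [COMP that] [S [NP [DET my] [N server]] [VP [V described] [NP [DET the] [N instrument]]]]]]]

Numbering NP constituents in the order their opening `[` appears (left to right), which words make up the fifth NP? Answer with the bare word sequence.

Opening `[NP` markers occur at word positions 1, 1, 5, 9, 11, 16, 19; the fifth of these opens the constituent [NP every local premise].

every local premise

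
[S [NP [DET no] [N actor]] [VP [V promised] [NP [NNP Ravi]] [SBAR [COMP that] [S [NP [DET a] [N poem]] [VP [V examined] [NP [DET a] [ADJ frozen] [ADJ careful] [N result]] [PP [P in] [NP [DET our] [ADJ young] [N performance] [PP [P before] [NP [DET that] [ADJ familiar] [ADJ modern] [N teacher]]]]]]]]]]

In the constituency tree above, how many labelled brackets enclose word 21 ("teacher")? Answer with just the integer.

The word sits inside N, which is inside NP, inside PP, inside NP, inside PP, inside VP, inside S, inside SBAR, inside VP, inside S — 10 brackets in all.

10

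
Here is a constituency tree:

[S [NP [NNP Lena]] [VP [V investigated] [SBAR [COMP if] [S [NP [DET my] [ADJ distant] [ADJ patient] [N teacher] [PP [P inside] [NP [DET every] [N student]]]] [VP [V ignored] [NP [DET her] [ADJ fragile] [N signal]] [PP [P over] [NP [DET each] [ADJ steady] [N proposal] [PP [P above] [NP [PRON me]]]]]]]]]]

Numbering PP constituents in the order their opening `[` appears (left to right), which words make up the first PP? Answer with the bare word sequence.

inside every student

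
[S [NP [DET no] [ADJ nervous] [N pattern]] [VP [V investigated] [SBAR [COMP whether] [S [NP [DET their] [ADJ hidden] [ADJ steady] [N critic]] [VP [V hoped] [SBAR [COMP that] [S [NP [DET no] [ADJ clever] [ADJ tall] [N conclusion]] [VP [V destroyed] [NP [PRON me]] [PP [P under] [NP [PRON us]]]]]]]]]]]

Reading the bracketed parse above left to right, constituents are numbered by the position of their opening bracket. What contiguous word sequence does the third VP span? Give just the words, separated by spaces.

destroyed me under us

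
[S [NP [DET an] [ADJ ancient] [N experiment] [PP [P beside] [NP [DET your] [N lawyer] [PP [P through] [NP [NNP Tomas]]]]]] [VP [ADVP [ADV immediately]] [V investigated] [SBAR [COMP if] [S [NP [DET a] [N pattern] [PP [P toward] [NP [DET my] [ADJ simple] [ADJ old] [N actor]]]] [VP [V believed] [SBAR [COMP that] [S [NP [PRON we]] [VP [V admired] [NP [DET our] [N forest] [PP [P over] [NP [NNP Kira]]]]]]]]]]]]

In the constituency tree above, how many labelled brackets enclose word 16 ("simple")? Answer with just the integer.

Path from the root down to the word: S → VP → SBAR → S → NP → PP → NP → ADJ. That is 8 enclosing brackets.

8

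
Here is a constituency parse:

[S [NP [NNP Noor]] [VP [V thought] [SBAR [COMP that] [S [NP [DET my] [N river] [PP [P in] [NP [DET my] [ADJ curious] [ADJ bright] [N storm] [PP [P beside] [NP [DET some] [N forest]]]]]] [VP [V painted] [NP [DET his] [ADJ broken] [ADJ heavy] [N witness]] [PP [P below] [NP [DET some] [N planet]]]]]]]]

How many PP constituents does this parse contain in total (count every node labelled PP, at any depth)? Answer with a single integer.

The PP constituents are: [PP in my curious bright storm beside some forest]; [PP beside some forest]; [PP below some planet]. Total: 3.

3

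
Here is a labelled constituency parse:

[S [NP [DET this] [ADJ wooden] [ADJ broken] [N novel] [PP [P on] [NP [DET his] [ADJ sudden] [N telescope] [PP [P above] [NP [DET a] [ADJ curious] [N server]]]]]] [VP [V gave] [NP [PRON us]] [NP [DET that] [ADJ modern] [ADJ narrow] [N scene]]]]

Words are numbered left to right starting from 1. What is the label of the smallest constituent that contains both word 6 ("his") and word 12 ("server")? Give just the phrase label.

Both words fall inside [NP his sudden telescope above a curious server] (words 6–12), and no smaller constituent contains them both. Label: NP.

NP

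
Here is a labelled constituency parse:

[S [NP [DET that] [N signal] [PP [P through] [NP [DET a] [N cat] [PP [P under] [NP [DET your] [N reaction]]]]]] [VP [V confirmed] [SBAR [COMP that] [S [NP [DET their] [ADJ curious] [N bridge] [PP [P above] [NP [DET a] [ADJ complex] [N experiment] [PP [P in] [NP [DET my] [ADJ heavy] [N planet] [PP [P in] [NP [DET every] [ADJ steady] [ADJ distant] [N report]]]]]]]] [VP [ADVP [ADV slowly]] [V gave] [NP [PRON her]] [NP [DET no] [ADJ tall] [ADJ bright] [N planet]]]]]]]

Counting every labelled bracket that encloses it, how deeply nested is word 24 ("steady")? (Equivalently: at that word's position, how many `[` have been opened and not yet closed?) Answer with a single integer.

12

The word sits inside ADJ, which is inside NP, inside PP, inside NP, inside PP, inside NP, inside PP, inside NP, inside S, inside SBAR, inside VP, inside S — 12 brackets in all.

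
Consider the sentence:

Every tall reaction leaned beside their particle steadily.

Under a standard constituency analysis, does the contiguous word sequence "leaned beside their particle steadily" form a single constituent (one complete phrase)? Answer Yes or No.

These words form the whole verb phrase headed by "leaned", so yes — one constituent.

Yes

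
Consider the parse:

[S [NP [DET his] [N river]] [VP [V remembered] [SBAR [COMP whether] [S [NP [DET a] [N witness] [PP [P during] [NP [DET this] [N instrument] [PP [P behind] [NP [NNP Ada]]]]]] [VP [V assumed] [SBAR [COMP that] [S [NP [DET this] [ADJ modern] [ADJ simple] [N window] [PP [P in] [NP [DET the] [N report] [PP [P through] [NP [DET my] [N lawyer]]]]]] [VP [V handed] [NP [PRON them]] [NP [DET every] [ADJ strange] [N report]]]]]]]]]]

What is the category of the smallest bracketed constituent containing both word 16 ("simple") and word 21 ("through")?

The smallest bracket enclosing both words is [NP this modern simple window in the report through my lawyer], so the label is NP.

NP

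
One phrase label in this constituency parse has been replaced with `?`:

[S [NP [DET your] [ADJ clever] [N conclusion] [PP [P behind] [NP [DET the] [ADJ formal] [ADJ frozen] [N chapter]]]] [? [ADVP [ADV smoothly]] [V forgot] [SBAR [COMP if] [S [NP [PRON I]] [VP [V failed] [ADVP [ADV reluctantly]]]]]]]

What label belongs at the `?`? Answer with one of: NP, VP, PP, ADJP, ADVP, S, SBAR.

VP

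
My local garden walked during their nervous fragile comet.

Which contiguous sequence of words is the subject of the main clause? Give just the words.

The subject of the main clause is the NP immediately before the verb "walked": "my local garden".

my local garden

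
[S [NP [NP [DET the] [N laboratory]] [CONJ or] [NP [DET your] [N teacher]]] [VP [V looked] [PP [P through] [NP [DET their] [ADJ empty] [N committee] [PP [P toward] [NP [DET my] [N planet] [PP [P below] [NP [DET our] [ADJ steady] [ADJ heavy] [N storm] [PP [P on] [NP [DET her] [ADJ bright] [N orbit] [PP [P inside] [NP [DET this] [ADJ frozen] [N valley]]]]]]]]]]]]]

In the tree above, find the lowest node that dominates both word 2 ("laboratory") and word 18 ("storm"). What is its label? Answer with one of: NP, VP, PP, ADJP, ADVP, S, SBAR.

The smallest bracket enclosing both words is [S the laboratory or your teacher looked through their empty committee toward my planet below our steady heavy storm on her bright orbit inside this frozen valley], so the label is S.

S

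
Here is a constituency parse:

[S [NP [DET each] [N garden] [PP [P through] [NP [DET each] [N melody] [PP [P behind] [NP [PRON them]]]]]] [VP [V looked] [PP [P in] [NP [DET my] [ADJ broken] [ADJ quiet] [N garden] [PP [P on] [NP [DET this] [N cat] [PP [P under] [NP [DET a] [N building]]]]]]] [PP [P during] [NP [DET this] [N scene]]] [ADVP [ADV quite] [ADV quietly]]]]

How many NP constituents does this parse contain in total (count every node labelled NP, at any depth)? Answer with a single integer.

7

Scanning left to right, an opening `[NP` appears at word positions 1, 4, 7, 10, 15, 18, 21 — 7 in total.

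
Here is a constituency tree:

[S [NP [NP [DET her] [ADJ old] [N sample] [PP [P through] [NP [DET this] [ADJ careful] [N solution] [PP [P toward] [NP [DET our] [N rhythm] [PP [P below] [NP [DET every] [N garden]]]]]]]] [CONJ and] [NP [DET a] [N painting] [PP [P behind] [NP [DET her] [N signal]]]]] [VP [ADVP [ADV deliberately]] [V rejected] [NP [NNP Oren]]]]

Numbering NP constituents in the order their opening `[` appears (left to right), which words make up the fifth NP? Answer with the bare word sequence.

every garden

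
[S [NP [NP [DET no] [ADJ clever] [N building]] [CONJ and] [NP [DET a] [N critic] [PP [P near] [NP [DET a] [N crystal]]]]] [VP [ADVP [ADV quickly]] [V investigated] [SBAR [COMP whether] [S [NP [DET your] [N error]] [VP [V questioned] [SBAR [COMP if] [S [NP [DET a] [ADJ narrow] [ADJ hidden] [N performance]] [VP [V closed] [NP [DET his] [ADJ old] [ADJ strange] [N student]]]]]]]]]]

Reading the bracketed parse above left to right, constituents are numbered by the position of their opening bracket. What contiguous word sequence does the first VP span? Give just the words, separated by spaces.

The VP opening brackets appear, in order, over: "quickly investigated whether your error questioned if a narrow hidden performance closed his old strange student"; "questioned if a narrow hidden performance closed his old strange student"; "closed his old strange student". The first one spans "quickly investigated whether your error questioned if a narrow hidden performance closed his old strange student".

quickly investigated whether your error questioned if a narrow hidden performance closed his old strange student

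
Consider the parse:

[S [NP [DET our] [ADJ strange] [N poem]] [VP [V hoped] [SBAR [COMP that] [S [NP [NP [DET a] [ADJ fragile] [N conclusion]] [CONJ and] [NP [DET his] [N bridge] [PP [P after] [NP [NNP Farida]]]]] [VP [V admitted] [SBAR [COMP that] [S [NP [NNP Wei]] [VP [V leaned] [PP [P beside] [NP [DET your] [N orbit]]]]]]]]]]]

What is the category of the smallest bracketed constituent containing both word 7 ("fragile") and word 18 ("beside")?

S

Word 7 lies under S → VP → SBAR → S → NP → NP → ADJ; word 18 lies under S → VP → SBAR → S → VP → SBAR → S → VP → PP → P. The lowest shared node is the S.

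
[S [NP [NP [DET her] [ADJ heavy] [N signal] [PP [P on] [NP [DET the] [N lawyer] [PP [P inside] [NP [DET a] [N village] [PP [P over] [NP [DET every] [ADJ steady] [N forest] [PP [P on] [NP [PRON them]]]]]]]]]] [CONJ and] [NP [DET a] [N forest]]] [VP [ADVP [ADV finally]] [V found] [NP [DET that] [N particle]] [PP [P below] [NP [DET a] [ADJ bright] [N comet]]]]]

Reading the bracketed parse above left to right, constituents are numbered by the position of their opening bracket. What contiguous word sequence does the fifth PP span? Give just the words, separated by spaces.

Opening `[PP` markers occur at word positions 4, 7, 10, 14, 23; the fifth of these opens the constituent [PP below a bright comet].

below a bright comet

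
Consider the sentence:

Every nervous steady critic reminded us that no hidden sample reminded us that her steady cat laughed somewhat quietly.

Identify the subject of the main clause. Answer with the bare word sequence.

every nervous steady critic

The subject of the main clause is the NP immediately before the verb "reminded": "every nervous steady critic".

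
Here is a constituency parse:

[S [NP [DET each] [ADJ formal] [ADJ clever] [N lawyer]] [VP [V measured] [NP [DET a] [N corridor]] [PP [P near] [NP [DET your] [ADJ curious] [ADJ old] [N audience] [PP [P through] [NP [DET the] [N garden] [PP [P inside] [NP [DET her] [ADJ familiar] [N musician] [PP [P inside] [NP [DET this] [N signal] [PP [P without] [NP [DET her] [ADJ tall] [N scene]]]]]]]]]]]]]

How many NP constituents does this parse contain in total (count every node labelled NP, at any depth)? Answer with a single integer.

7

Listing each NP by its span: [NP each formal clever lawyer]; [NP a corridor]; [NP your curious old audience through the garden inside her familiar musician inside this signal without her tall scene]; [NP the garden inside her familiar musician inside this signal without her tall scene]; [NP her familiar musician inside this signal without her tall scene]; [NP this signal without her tall scene] … — that makes 7.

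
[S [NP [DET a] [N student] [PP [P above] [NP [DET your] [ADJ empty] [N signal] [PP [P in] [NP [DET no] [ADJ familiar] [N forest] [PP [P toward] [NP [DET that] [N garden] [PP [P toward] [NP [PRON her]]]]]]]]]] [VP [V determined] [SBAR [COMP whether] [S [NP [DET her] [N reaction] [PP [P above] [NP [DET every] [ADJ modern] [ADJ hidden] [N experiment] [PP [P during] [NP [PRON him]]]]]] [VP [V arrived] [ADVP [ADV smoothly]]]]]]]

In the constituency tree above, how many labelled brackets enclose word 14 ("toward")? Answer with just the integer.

10

Counting open brackets not yet closed at "toward": [S [NP [PP [NP [PP [NP [PP [NP [PP [P = 10.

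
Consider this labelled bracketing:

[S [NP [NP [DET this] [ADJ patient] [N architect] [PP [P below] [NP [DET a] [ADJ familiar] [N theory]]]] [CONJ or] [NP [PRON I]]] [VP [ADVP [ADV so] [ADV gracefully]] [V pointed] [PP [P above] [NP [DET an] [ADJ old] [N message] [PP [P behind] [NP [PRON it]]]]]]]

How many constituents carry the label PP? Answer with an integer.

3

Scanning left to right, an opening `[PP` appears at word positions 4, 13, 17 — 3 in total.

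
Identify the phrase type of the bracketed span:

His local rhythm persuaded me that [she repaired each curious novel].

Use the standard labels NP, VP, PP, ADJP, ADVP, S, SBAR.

"repaired" is the head of the bracketed span, so the span is a clause: S.

S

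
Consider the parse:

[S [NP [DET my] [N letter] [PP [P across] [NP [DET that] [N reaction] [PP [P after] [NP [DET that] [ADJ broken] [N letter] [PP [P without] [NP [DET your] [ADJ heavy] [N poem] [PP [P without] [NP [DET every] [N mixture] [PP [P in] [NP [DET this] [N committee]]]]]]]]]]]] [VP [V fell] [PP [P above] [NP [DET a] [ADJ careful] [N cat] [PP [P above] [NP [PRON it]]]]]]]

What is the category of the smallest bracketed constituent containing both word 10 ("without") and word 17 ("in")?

Word 10 lies under S → NP → PP → NP → PP → NP → PP → P; word 17 lies under S → NP → PP → NP → PP → NP → PP → NP → PP → NP → PP → P. The lowest shared node is the PP.

PP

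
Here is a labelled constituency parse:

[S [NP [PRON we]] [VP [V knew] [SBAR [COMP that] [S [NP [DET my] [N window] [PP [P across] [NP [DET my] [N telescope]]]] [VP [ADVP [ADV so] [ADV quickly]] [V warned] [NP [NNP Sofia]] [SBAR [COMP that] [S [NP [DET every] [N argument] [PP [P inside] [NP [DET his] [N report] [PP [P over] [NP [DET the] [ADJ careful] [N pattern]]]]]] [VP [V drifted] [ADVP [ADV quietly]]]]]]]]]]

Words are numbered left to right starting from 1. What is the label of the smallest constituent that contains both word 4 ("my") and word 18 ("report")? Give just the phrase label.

The smallest bracket enclosing both words is [S my window across my telescope so quickly warned Sofia that every argument inside his report over the careful pattern drifted quietly], so the label is S.

S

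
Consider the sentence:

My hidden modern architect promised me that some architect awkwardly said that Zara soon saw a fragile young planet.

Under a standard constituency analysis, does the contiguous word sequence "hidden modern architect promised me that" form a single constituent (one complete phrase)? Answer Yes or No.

No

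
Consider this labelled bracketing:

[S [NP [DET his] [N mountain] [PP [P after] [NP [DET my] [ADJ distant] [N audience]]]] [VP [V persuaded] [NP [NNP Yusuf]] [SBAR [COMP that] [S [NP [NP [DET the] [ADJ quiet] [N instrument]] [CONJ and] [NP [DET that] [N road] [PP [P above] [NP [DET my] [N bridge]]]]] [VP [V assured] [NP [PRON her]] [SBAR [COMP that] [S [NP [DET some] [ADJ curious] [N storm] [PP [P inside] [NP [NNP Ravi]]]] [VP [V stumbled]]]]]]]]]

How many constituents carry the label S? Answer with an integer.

The S constituents are: [S his mountain after my distant audience persuaded Yusuf that the quiet instrument and that road above my bridge assured her that some curious storm inside Ravi stumbled]; [S the quiet instrument and that road above my bridge assured her that some curious storm inside Ravi stumbled]; [S some curious storm inside Ravi stumbled]. Total: 3.

3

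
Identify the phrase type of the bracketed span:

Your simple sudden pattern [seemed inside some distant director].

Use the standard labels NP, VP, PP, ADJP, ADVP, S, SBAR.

"seemed" is the head of the bracketed span, so the span is a verb phrase: VP.

VP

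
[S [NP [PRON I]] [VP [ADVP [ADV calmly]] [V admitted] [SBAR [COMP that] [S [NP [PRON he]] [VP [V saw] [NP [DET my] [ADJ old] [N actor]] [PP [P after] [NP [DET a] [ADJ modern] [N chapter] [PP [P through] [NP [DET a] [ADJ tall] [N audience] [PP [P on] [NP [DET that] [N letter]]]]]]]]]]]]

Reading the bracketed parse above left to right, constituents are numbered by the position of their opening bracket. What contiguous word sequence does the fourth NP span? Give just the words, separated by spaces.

The NP opening brackets appear, in order, over: "I"; "he"; "my old actor"; "a modern chapter through a tall audience on that letter"; "a tall audience on that letter"; "that letter". The fourth one spans "a modern chapter through a tall audience on that letter".

a modern chapter through a tall audience on that letter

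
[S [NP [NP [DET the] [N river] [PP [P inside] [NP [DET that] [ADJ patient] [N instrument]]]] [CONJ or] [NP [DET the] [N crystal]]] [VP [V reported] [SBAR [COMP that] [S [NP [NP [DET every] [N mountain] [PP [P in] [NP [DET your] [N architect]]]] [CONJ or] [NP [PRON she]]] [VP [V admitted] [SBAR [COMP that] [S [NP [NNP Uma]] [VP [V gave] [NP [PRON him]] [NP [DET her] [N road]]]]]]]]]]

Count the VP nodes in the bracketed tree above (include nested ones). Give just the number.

3

The VP constituents are: [VP reported that every mountain in your architect or she admitted that Uma gave him her road]; [VP admitted that Uma gave him her road]; [VP gave him her road]. Total: 3.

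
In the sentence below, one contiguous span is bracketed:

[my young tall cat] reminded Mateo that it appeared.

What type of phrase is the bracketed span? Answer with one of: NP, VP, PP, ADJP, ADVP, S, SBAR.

NP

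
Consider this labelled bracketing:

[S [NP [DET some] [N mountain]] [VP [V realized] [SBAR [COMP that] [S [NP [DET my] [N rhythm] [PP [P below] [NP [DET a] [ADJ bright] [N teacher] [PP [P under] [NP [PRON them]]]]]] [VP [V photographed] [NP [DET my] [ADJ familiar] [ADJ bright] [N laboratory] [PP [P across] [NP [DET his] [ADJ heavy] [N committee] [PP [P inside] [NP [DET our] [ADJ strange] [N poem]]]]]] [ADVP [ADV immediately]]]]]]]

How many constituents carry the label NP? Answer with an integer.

Scanning left to right, an opening `[NP` appears at word positions 1, 5, 8, 12, 14, 19, 23 — 7 in total.

7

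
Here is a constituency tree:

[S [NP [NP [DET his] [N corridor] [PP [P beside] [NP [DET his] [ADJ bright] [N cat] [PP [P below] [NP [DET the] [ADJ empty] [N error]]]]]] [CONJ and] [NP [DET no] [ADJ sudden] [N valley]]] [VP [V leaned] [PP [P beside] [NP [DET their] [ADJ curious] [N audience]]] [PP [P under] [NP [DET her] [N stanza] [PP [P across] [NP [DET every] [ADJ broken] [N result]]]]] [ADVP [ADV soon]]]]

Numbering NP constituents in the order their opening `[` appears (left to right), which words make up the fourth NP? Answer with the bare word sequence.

In left-to-right order the NP constituents are "his corridor beside his bright cat below the empty error and no sudden valley"; "his corridor beside his bright cat below the empty error"; "his bright cat below the empty error"; "the empty error"; "no sudden valley"; "their curious audience"; "her stanza across every broken result"; "every broken result". Number 4 is "the empty error".

the empty error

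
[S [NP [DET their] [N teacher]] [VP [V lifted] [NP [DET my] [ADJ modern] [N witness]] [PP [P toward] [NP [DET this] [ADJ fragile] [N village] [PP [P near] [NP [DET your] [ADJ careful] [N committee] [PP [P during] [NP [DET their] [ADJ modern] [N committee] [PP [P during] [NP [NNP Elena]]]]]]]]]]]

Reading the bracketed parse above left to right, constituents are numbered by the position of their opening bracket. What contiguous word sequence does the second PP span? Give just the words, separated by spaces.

near your careful committee during their modern committee during Elena

In left-to-right order the PP constituents are "toward this fragile village near your careful committee during their modern committee during Elena"; "near your careful committee during their modern committee during Elena"; "during their modern committee during Elena"; "during Elena". Number 2 is "near your careful committee during their modern committee during Elena".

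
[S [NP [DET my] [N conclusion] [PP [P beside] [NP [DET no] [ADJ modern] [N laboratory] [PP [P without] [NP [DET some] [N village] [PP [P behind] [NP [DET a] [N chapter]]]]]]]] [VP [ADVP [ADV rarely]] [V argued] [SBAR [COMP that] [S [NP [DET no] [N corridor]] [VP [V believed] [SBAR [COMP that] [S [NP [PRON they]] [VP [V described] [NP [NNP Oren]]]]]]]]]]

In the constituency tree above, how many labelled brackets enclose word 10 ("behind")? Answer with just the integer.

8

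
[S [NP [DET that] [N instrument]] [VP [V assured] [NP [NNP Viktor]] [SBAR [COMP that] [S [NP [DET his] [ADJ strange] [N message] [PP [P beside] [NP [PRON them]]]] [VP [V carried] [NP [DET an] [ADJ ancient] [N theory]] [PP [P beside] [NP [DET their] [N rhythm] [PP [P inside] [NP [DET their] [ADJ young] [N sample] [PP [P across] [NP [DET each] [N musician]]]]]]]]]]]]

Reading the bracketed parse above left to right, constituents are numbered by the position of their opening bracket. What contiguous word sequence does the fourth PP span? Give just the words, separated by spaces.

across each musician

Opening `[PP` markers occur at word positions 9, 15, 18, 22; the fourth of these opens the constituent [PP across each musician].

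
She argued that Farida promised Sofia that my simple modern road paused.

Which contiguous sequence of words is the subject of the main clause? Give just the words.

she

The subject of the main clause is the NP immediately before the verb "argued": "she".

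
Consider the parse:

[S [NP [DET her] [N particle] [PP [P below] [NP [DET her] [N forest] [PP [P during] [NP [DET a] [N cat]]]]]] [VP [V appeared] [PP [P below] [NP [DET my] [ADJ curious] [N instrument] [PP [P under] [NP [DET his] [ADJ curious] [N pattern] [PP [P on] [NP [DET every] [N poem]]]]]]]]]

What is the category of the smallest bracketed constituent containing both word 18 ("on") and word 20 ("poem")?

PP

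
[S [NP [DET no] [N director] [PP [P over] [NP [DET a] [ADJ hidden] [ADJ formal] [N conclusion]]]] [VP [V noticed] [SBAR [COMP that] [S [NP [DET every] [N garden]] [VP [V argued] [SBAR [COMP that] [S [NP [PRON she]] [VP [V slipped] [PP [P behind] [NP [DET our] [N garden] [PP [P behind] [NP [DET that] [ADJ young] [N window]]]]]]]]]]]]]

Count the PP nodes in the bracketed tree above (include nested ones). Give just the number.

3

Scanning left to right, an opening `[PP` appears at word positions 3, 16, 19 — 3 in total.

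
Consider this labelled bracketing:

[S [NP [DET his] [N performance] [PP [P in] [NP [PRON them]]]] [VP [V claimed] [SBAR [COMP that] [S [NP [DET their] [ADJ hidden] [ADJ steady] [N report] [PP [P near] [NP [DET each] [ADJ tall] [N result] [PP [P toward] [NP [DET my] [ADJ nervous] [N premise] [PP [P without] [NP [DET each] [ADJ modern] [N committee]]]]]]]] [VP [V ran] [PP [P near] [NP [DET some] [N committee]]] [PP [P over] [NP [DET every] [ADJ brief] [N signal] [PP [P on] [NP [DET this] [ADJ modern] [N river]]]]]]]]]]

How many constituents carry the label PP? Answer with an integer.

The PP constituents are: [PP in them]; [PP near each tall result toward my nervous premise without each modern committee]; [PP toward my nervous premise without each modern committee]; [PP without each modern committee]; [PP near some committee]; [PP over every brief signal on this modern river] …. Total: 7.

7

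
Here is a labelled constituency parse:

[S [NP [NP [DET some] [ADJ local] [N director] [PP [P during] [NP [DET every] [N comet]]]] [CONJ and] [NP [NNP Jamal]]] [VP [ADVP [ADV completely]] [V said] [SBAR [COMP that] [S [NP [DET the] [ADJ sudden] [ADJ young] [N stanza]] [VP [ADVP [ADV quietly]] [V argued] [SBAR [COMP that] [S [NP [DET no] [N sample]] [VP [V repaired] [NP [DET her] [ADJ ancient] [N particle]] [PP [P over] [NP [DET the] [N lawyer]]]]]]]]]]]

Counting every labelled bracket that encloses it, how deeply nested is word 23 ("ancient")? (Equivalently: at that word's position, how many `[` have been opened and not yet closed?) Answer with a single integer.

10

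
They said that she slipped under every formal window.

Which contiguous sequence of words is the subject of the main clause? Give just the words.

they

"they" is the NP that combines with the VP headed by "said" to form the main clause — the subject.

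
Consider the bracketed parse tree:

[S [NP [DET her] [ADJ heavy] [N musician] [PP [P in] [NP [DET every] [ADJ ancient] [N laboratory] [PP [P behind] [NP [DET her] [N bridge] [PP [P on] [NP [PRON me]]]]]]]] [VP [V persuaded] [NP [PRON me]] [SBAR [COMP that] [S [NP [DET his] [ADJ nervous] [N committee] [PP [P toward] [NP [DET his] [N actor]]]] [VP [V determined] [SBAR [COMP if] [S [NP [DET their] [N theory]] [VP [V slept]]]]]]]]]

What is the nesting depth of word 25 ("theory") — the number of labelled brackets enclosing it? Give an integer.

9

Path from the root down to the word: S → VP → SBAR → S → VP → SBAR → S → NP → N. That is 9 enclosing brackets.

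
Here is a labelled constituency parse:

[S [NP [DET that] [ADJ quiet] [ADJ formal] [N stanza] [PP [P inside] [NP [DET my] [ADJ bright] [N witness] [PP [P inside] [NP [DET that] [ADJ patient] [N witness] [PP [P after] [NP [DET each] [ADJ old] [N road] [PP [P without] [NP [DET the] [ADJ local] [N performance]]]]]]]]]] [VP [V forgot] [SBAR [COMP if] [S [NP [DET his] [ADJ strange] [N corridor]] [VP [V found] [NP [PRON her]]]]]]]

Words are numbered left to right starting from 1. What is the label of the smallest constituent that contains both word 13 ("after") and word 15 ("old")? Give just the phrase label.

PP

Both words fall inside [PP after each old road without the local performance] (words 13–20), and no smaller constituent contains them both. Label: PP.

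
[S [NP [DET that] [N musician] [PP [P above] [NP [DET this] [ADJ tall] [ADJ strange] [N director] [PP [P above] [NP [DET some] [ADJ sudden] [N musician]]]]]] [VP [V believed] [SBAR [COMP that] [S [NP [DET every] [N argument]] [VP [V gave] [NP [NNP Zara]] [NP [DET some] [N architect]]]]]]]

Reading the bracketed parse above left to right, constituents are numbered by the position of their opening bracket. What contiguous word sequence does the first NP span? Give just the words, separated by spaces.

that musician above this tall strange director above some sudden musician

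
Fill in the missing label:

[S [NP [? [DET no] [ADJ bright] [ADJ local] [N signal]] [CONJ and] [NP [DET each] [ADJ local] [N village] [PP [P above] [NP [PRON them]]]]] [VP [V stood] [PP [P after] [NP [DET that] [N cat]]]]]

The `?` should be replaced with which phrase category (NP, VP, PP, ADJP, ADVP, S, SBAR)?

NP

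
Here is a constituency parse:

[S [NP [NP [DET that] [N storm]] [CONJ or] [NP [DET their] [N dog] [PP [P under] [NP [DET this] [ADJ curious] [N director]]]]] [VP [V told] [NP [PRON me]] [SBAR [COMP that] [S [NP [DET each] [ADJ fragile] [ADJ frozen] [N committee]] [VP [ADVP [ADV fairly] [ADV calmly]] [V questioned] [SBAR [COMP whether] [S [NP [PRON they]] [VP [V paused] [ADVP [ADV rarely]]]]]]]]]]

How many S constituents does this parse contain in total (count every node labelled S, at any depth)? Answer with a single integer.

Listing each S by its span: [S that storm or their dog under this curious director told me that each fragile frozen committee fairly calmly questioned whether they paused rarely]; [S each fragile frozen committee fairly calmly questioned whether they paused rarely]; [S they paused rarely] — that makes 3.

3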